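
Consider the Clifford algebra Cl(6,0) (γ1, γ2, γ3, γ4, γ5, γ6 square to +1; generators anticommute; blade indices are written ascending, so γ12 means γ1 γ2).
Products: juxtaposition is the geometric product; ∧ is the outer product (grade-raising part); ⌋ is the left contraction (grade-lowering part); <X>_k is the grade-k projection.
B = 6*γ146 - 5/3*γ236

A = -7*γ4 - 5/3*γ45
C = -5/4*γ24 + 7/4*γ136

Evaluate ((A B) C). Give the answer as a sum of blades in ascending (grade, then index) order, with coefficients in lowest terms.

step 1: 42*γ16 + 10*γ156 + 35/3*γ2346 + 25/9*γ23456
step 2: 147/2*γ3 + 35/2*γ35 - 175/12*γ36 + 245/12*γ124 - 125/36*γ356 + 175/36*γ1245 - 105/2*γ1246 - 25/2*γ12456
Answer: 147/2*γ3 + 35/2*γ35 - 175/12*γ36 + 245/12*γ124 - 125/36*γ356 + 175/36*γ1245 - 105/2*γ1246 - 25/2*γ12456


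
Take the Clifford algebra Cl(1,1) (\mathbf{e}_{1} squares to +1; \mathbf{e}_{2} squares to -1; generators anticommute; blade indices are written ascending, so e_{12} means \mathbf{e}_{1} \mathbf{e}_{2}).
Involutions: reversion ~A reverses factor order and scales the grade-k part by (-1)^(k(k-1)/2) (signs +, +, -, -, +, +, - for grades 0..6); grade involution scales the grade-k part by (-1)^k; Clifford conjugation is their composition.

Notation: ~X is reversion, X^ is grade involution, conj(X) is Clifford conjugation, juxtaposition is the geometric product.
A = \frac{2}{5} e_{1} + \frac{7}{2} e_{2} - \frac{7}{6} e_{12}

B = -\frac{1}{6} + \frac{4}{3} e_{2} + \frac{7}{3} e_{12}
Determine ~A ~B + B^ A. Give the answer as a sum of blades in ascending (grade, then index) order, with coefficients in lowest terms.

first term: -\frac{133}{18} - \frac{881}{90} e_{1} - \frac{91}{60} e_{2} + \frac{61}{180} e_{12}
second term: \frac{35}{18} - \frac{601}{90} e_{1} - \frac{91}{60} e_{2} + \frac{131}{180} e_{12}
Answer: -\frac{49}{9} - \frac{247}{15} e_{1} - \frac{91}{30} e_{2} + \frac{16}{15} e_{12}


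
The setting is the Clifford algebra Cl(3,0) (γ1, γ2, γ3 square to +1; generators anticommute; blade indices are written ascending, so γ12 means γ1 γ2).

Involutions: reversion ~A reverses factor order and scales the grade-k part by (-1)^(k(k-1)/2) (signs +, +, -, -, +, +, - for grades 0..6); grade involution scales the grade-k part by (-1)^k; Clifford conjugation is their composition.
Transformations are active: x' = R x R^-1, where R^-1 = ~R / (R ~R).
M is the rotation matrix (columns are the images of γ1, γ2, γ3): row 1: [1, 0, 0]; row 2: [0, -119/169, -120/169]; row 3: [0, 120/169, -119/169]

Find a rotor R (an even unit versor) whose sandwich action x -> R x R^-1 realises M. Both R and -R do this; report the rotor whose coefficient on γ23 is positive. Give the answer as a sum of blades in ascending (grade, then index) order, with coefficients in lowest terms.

Method: write R = a + b12*γ12 + b13*γ13 + b23*γ23 with a^2 + b12^2 + b13^2 + b23^2 = 1 (so R^-1 = ~R). Expanding the columns R e_j ~R gives tr M = 4a^2 - 1 and, from the antisymmetric part, M21 - M12 = -4a*b12, M13 - M31 = 4a*b13, M32 - M23 = -4a*b23.
Here tr M = -69/169, so a^2 = (1 + tr M)/4 = 25/169 and a = ±5/13. Taking a = 5/13: M21 - M12 = 0, M13 - M31 = 0, M32 - M23 = 240/169, giving b12 = 0, b13 = 0, b23 = -12/13, i.e. R = 5/13 - 12/13*γ23.
Its γ23 coefficient is negative, so report the other preimage -R.
Answer: -5/13 + 12/13*γ23. Sheet selection: the two-to-one cover makes ±R indistinguishable at the matrix level (trace -69/169), so uniqueness comes from the required sign on γ23.


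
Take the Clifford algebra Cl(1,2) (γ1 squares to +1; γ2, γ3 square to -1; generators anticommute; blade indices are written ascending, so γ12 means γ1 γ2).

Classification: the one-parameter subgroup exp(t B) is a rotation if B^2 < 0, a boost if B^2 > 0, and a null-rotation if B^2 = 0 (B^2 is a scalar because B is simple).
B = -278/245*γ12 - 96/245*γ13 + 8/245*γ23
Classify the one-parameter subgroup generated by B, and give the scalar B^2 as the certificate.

B^2 term by term: the squares give (-278/245)^2*(γ12)^2 + (-96/245)^2*(γ13)^2 + (8/245)^2*(γ23)^2 = 77284/60025*(+1) + 9216/60025*(+1) + 64/60025*(-1) = 36/25 (each basis 2-blade squares to minus the product of its generators' squares); cross terms between blades sharing an index anticommute and cancel. So B^2 = 36/25.
Answer: boost, certificate B^2 = 36/25. The invariant at work: B^2 = 36/25 is unchanged by conjugation, hence its sign classifies the subgroup whatever basis B is written in.


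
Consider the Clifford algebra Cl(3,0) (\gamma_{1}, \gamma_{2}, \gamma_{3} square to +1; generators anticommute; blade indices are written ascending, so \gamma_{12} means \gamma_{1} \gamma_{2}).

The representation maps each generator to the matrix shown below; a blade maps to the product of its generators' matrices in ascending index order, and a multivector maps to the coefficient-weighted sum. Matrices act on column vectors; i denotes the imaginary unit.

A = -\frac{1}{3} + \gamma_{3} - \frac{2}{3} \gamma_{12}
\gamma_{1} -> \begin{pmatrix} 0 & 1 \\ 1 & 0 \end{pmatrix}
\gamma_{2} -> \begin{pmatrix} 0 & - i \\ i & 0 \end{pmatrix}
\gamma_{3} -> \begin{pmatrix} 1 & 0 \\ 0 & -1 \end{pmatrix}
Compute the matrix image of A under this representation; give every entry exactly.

Bivector images (products of the table entries): rho(\gamma_{12}) = rho(\gamma_{1})rho(\gamma_{2}) = \begin{pmatrix} i & 0 \\ 0 & - i \end{pmatrix}.
M = (-\frac{1}{3})*1 + (1)*rho(\gamma_{3}) + (-\frac{2}{3})*rho(\gamma_{12}), summed entrywise (1 is the identity matrix):
Answer: \begin{pmatrix} \frac{2}{3} - \frac{2 i}{3} & 0 \\ 0 & - \frac{4}{3} + \frac{2 i}{3} \end{pmatrix}


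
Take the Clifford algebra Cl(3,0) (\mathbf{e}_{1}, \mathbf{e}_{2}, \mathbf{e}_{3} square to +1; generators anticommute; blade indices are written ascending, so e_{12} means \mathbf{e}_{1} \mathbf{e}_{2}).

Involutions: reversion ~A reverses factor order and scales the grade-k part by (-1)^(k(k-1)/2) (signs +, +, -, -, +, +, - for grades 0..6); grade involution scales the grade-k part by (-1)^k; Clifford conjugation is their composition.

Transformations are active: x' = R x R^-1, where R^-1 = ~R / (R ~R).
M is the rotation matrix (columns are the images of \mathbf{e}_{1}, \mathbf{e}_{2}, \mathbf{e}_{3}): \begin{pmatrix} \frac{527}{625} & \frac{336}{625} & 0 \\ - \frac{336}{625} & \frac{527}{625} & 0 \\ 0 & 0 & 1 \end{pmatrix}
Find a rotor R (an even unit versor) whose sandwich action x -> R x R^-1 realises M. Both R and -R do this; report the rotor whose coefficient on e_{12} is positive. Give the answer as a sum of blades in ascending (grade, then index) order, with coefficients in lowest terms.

Method: write R = a + b12*e_{12} + b13*e_{13} + b23*e_{23} with a^2 + b12^2 + b13^2 + b23^2 = 1 (so R^-1 = ~R). Expanding the columns R e_j ~R gives tr M = 4a^2 - 1 and, from the antisymmetric part, M21 - M12 = -4a*b12, M13 - M31 = 4a*b13, M32 - M23 = -4a*b23.
Here tr M = \frac{1679}{625}, so a^2 = (1 + tr M)/4 = \frac{576}{625} and a = ±\frac{24}{25}. Taking a = \frac{24}{25}: M21 - M12 = -\frac{672}{625}, M13 - M31 = 0, M32 - M23 = 0, giving b12 = \frac{7}{25}, b13 = 0, b23 = 0, i.e. R = \frac{24}{25} + \frac{7}{25} e_{12}.
Its e_{12} coefficient is already positive.
Answer: \frac{24}{25} + \frac{7}{25} e_{12}. Key observation: the double cover Spin(3) -> SO(3) sends R and -R to the same matrix (trace \frac{1679}{625} here), so the stated sign of the e_{12} coefficient is what selects one sheet.


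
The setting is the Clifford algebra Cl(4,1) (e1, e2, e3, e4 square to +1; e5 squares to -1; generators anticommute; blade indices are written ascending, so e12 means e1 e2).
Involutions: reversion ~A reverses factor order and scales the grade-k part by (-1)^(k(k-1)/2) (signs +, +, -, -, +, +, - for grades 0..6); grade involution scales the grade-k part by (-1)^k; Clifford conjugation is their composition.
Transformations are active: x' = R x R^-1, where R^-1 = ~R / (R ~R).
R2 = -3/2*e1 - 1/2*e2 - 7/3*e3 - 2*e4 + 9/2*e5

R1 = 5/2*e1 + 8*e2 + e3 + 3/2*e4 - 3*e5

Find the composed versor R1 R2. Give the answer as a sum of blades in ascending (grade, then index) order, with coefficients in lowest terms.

Distribute over the terms of R1 (each basis-blade product reordered to ascending indices, repeated generators contracted through their squares):
(5/2*e1) R2 = -15/4 - 5/4*e12 - 35/6*e13 - 5*e14 + 45/4*e15
(8*e2) R2 = -4 + 12*e12 - 56/3*e23 - 16*e24 + 36*e25
(e3) R2 = -7/3 + 3/2*e13 + 1/2*e23 - 2*e34 + 9/2*e35
(3/2*e4) R2 = -3 + 9/4*e14 + 3/4*e24 + 7/2*e34 + 27/4*e45
(-3*e5) R2 = 27/2 - 9/2*e15 - 3/2*e25 - 7*e35 - 6*e45
Summing the partial products and collecting blades:
Answer: 5/12 + 43/4*e12 - 13/3*e13 - 11/4*e14 + 27/4*e15 - 109/6*e23 - 61/4*e24 + 69/2*e25 + 3/2*e34 - 5/2*e35 + 3/4*e45


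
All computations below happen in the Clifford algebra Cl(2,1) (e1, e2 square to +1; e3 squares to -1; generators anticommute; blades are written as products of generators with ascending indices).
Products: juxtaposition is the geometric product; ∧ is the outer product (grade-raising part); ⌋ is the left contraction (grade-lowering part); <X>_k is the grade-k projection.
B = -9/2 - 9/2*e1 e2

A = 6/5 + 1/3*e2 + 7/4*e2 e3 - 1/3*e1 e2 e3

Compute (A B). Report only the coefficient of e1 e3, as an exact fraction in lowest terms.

step 1: -27/5 + 3/2*e1 - 3/2*e2 - 3/2*e3 - 27/5*e1 e2 + 63/8*e1 e3 - 63/8*e2 e3 + 3/2*e1 e2 e3
Answer: 63/8


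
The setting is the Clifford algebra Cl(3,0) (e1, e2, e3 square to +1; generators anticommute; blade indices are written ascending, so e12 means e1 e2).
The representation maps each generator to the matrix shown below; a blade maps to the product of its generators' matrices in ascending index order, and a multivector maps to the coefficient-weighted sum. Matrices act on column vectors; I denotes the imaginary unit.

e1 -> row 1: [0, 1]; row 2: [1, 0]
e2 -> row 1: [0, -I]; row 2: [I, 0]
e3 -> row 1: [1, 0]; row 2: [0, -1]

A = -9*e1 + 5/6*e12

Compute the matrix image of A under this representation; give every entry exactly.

Bivector images (products of the table entries): rho(e12) = rho(e1)rho(e2) = row 1: [I, 0]; row 2: [0, -I].
M = (-9)*rho(e1) + (5/6)*rho(e12), summed entrywise:
Answer: row 1: [5*I/6, -9]; row 2: [-9, -5*I/6]


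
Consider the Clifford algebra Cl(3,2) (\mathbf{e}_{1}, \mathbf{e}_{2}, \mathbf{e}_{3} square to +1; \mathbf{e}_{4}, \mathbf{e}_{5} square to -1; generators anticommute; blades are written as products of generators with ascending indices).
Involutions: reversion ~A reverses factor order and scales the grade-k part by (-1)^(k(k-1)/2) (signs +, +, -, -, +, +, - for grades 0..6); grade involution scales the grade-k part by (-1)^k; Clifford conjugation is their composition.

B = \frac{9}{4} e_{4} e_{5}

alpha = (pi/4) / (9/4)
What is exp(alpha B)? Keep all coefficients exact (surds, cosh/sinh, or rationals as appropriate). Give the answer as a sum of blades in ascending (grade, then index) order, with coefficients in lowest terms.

B^2 = (\frac{9}{4})^2*(e_{4} e_{5})^2 = \frac{81}{16}*(-1) = -\frac{81}{16} (a basis 2-blade squares to minus the product of its generators' squares).
B^2 = -\frac{81}{16} — the negative square puts this in the circular regime; l = \frac{9}{4}, alpha*l = \frac{\pi}{4}, so exp(alpha B) = cos(\frac{\pi}{4}) + (sin(\frac{\pi}{4})/(\frac{9}{4}))*B = \frac{\sqrt{2}}{2} + (\frac{2 \sqrt{2}}{9})*B.
Answer: \frac{\sqrt{2}}{2} + \frac{\sqrt{2}}{2} e_{4} e_{5}


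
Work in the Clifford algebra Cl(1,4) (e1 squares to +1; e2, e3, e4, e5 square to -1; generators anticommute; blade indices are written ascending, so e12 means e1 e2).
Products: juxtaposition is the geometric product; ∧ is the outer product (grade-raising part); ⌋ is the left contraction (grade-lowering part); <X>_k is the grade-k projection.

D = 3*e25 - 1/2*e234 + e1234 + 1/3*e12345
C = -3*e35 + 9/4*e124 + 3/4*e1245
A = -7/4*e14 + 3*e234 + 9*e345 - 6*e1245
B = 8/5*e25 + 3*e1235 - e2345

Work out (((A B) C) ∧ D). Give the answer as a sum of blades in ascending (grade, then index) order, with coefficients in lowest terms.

step 1: 9*e2 - 3*e5 + 6*e13 - 48/5*e14 + 18*e34 + 27*e124 + 9*e145 + 72/5*e234 - 24/5*e345 - 7/4*e1235 + 14/5*e1245 + 21/4*e2345
step 2: -1257/20 + 297/20*e2 + 9*e3 + 72/5*e4 - 279/20*e5 - 21/4*e12 - 2907/80*e13 + 81/4*e14 + 18*e15 - 63/4*e24 + 549/20*e25 - 21/16*e34 - 54*e45 - 369/10*e123 - 9/4*e124 + 27*e134 + 81/80*e135 + 27/4*e145 + 27/2*e234 - 27*e235 - 216/5*e245 + 63/16*e345 + 42/5*e1234 - 243/10*e1235 + 27/4*e1245 - 144/5*e1345 + 9/2*e2345 + 81*e12345
step 3: -3771/20*e25 + 1257/40*e234 - 27*e235 - 216/5*e245 - 1257/20*e1234 + 8721/80*e1235 - 243/4*e1245 - 873/80*e2345 + 551/10*e12345
Answer: -3771/20*e25 + 1257/40*e234 - 27*e235 - 216/5*e245 - 1257/20*e1234 + 8721/80*e1235 - 243/4*e1245 - 873/80*e2345 + 551/10*e12345


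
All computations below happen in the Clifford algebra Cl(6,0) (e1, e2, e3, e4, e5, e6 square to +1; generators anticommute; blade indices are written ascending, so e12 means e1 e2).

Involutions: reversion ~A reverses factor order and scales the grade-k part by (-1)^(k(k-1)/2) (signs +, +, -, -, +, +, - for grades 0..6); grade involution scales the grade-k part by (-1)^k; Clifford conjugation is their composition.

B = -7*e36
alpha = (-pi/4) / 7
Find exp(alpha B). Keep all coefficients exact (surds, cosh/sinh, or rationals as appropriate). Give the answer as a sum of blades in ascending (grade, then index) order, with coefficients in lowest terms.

B^2 = (-7)^2*(e36)^2 = 49*(-1) = -49 (a basis 2-blade squares to minus the product of its generators' squares).
B^2 = -49 — B^2 < 0, so the exponential closes trigonometrically: l = 7, alpha*l = -pi/4, so exp(alpha B) = cos(-pi/4) + (sin(-pi/4)/7)*B = sqrt(2)/2 + (-sqrt(2)/14)*B.
Answer: sqrt(2)/2 + sqrt(2)/2*e36


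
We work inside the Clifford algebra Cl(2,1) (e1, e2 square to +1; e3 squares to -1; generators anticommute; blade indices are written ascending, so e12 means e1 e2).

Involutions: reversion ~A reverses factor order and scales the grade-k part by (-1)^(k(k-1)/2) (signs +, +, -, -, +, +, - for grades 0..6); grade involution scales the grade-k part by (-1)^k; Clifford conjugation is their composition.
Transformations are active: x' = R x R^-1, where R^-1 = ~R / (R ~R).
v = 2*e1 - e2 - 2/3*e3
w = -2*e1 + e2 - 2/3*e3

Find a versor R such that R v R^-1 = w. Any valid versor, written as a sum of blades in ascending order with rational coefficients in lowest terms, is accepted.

Equal squares first: v^2 = w^2 = 41/9. Then v + w = -4/3*e3 is a versor taking v to w, provided it is invertible.
Answer: -4/3*e3


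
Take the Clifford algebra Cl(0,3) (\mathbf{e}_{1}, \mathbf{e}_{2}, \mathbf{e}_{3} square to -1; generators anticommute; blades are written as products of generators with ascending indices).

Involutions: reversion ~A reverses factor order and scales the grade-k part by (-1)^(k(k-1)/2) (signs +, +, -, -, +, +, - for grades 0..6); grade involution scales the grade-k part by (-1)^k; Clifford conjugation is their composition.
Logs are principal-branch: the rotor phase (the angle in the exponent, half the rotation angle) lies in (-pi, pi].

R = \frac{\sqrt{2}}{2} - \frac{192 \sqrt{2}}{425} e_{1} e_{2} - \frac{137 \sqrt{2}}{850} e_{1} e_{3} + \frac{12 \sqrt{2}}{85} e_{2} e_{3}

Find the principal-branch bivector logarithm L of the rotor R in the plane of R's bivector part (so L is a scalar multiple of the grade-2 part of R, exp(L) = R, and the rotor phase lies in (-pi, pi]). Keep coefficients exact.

The scalar part of R is \frac{\sqrt{2}}{2}, and that scalar determines the rotor phase on the principal branch; recovering the unit plane as bivector-part over sine of the phase gives L = phase * plane.
Concretely: cos(phase) = \frac{\sqrt{2}}{2} gives phase = ±\frac{\pi}{4}, and since phase/sin(phase) is even the sign is immaterial: L = (phase/sin(phase)) * <R>_2 = (\frac{\sqrt{2} \pi}{4}) * <R>_2.
Answer: - \frac{96 \pi}{425} e_{1} e_{2} - \frac{137 \pi}{1700} e_{1} e_{3} + \frac{6 \pi}{85} e_{2} e_{3}


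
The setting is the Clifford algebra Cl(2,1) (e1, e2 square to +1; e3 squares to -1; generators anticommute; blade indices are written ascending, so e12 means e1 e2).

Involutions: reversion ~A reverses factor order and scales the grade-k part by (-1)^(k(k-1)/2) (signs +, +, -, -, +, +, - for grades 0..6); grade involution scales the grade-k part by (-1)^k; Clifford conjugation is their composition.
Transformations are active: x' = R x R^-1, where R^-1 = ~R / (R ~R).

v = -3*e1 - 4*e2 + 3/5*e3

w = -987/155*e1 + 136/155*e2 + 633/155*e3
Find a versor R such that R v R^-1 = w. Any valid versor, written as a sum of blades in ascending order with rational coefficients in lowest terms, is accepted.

R = v + w = -1452/155*e1 - 484/155*e2 + 726/155*e3 works: the equal norms (616/25) guarantee its sandwich swaps v into w.
Answer: -1452/155*e1 - 484/155*e2 + 726/155*e3


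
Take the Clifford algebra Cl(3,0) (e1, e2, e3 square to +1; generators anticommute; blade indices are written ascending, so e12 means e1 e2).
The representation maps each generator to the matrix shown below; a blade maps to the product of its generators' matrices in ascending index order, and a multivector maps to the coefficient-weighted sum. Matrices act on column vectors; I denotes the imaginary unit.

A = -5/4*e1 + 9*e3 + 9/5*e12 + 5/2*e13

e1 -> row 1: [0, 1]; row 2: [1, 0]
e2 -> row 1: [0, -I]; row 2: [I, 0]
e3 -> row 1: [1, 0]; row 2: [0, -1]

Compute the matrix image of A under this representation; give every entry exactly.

Bivector images (products of the table entries): rho(e12) = rho(e1)rho(e2) = row 1: [I, 0]; row 2: [0, -I]; rho(e13) = rho(e1)rho(e3) = row 1: [0, -1]; row 2: [1, 0].
M = (-5/4)*rho(e1) + (9)*rho(e3) + (9/5)*rho(e12) + (5/2)*rho(e13), summed entrywise:
Answer: row 1: [9 + 9*I/5, -15/4]; row 2: [5/4, -9 - 9*I/5]


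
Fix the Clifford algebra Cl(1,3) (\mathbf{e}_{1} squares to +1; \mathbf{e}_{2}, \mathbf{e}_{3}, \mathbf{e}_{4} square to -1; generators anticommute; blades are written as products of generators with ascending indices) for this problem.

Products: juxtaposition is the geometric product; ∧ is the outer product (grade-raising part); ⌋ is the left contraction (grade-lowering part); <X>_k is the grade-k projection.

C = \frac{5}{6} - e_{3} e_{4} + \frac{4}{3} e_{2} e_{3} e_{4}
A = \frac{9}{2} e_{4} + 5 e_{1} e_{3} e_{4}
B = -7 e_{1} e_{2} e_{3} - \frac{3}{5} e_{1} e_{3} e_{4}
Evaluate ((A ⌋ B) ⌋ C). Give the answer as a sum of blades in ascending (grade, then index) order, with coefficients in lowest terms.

step 1: 3 + \frac{27}{10} e_{1} e_{3}
step 2: \frac{5}{2} - 3 e_{3} e_{4} + 4 e_{2} e_{3} e_{4}
Answer: \frac{5}{2} - 3 e_{3} e_{4} + 4 e_{2} e_{3} e_{4}


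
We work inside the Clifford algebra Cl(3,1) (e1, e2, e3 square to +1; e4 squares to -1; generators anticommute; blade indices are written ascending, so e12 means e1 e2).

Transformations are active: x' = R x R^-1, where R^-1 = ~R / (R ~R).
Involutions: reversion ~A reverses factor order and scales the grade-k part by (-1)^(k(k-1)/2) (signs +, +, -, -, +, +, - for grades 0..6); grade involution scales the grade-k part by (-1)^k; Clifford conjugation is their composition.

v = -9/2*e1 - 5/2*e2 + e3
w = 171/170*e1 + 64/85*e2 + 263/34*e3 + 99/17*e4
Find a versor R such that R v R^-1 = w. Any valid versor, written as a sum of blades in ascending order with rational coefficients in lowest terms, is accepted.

Equal squares first: v^2 = w^2 = 55/2. Then v + w = -297/85*e1 - 297/170*e2 + 297/34*e3 + 99/17*e4 is a versor taking v to w, provided it is invertible.
Answer: -297/85*e1 - 297/170*e2 + 297/34*e3 + 99/17*e4


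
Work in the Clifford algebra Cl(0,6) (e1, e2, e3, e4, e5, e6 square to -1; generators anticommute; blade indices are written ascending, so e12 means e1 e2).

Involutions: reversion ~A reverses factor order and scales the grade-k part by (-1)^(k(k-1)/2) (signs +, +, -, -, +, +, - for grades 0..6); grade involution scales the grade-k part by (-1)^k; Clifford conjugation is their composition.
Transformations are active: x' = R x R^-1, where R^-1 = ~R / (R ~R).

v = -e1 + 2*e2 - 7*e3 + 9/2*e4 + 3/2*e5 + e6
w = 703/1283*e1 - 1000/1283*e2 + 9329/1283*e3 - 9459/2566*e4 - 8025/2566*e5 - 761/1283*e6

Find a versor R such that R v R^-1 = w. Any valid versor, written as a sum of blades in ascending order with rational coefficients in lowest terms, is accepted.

R = v + w = -580/1283*e1 + 1566/1283*e2 + 348/1283*e3 + 1044/1283*e4 - 2088/1283*e5 + 522/1283*e6 works: the equal norms (-155/2) guarantee its sandwich swaps v into w.
Answer: -580/1283*e1 + 1566/1283*e2 + 348/1283*e3 + 1044/1283*e4 - 2088/1283*e5 + 522/1283*e6


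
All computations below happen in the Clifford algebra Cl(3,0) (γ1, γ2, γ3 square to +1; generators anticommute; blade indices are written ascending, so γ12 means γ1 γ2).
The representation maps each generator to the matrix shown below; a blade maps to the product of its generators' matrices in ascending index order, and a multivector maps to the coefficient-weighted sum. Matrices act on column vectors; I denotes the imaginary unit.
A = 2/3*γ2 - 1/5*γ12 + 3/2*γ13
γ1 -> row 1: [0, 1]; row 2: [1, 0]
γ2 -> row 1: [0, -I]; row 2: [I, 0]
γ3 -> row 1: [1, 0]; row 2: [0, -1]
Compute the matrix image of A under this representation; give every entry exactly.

Bivector images (products of the table entries): rho(γ12) = rho(γ1)rho(γ2) = row 1: [I, 0]; row 2: [0, -I]; rho(γ13) = rho(γ1)rho(γ3) = row 1: [0, -1]; row 2: [1, 0].
M = (2/3)*rho(γ2) + (-1/5)*rho(γ12) + (3/2)*rho(γ13), summed entrywise:
Answer: row 1: [-I/5, -3/2 - 2*I/3]; row 2: [3/2 + 2*I/3, I/5]


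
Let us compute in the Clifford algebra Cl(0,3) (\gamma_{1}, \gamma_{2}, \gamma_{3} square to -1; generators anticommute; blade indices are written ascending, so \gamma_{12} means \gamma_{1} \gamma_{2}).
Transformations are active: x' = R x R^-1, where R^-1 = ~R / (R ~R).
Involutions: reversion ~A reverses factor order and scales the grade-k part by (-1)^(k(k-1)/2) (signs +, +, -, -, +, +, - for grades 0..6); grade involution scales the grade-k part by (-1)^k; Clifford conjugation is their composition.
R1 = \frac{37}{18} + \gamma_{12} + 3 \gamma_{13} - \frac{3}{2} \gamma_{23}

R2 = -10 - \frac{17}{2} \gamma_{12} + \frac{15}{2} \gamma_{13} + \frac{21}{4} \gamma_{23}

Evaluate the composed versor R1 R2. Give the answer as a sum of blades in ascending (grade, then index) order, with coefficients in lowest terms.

Distribute over the terms of R1 (each basis-blade product reordered to ascending indices, repeated generators contracted through their squares):
(\frac{37}{18}) R2 = -\frac{185}{9} - \frac{629}{36} \gamma_{12} + \frac{185}{12} \gamma_{13} + \frac{259}{24} \gamma_{23}
(\gamma_{12}) R2 = \frac{17}{2} - 10 \gamma_{12} - \frac{21}{4} \gamma_{13} + \frac{15}{2} \gamma_{23}
(3 \gamma_{13}) R2 = -\frac{45}{2} + \frac{63}{4} \gamma_{12} - 30 \gamma_{13} + \frac{51}{2} \gamma_{23}
(-\frac{3}{2} \gamma_{23}) R2 = \frac{63}{8} + \frac{45}{4} \gamma_{12} + \frac{51}{4} \gamma_{13} + 15 \gamma_{23}
Summing the partial products and collecting blades:
Answer: -\frac{1921}{72} - \frac{17}{36} \gamma_{12} - \frac{85}{12} \gamma_{13} + \frac{1411}{24} \gamma_{23}


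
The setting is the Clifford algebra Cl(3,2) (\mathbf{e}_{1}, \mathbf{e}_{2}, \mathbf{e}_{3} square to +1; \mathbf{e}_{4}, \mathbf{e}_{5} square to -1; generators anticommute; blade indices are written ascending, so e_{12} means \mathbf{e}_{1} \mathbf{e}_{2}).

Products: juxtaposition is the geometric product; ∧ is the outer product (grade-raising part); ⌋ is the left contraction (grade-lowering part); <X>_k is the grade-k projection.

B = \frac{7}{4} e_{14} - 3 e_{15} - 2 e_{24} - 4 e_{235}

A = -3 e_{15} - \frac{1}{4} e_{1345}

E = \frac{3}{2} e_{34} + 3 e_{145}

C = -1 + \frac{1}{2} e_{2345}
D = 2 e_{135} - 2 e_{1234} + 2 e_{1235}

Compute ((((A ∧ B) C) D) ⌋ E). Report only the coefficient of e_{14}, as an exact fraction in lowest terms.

step 1: 6 e_{1245}
step 2: -3 e_{13} - 6 e_{1245}
step 3: 6 e_{5} + 6 e_{24} - 6 e_{25} - 12 e_{34} - 12 e_{35} - 12 e_{234}
step 4: -18 - 18 e_{14}
Answer: -18


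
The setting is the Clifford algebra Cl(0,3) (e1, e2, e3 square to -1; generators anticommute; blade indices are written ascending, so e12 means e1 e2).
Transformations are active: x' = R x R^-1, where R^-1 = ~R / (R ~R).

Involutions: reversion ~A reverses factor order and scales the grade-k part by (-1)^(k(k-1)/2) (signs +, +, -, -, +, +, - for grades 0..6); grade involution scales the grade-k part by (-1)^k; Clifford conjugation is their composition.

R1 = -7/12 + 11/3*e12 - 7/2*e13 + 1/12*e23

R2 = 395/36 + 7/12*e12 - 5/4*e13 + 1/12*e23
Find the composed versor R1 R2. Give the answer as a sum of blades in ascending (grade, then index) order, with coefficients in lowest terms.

Distribute over the terms of R1 (each basis-blade product reordered to ascending indices, repeated generators contracted through their squares):
(-7/12) R2 = -2765/432 - 49/144*e12 + 35/48*e13 - 7/144*e23
(11/3*e12) R2 = -77/36 + 4345/108*e12 - 11/36*e13 - 55/12*e23
(-7/2*e13) R2 = -35/8 - 7/24*e12 - 2765/72*e13 + 49/24*e23
(1/12*e23) R2 = -1/144 + 5/48*e12 + 7/144*e13 + 395/432*e23
Summing the partial products and collecting blades:
Answer: -2791/216 + 1072/27*e12 - 2731/72*e13 - 181/108*e23


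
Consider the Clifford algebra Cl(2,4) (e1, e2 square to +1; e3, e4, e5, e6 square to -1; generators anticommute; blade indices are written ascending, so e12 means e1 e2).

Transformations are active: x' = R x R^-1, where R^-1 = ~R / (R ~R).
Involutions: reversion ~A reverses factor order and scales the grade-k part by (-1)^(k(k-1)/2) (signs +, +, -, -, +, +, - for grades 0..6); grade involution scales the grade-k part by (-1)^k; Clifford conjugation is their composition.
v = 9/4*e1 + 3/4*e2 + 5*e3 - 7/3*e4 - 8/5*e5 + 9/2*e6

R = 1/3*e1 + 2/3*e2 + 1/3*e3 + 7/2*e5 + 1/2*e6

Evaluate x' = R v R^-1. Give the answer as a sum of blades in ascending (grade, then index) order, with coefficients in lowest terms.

~R = 1/3*e1 + 2/3*e2 + 1/3*e3 + 7/2*e5 + 1/2*e6, and R ~R = -217/18, so R^-1 = ~R / (-217/18).
R v = 44/15 - 5/4*e12 + 11/12*e13 - 7/9*e14 - 1009/120*e15 + 3/8*e16 + 37/12*e23 - 14/9*e24 - 443/120*e25 + 21/8*e26 - 7/9*e34 - 541/30*e35 - e36 + 49/6*e45 + 7/6*e46 + 331/20*e56
Answer: -10469/4340*e1 - 4663/4340*e2 - 5601/1085*e3 + 7/3*e4 - 16/155*e5 - 10293/2170*e6


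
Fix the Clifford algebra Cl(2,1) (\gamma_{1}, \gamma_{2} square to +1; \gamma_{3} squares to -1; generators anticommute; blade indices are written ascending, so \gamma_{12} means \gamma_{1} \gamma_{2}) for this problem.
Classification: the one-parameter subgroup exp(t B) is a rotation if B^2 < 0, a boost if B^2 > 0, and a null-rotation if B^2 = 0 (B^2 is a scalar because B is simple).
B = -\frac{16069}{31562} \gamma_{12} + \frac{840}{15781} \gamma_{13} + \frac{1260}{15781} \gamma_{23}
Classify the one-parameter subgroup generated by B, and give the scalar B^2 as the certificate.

B^2 term by term: the squares give (-\frac{16069}{31562})^2*(\gamma_{12})^2 + (\frac{840}{15781})^2*(\gamma_{13})^2 + (\frac{1260}{15781})^2*(\gamma_{23})^2 = \frac{258212761}{996159844}*(-1) + \frac{705600}{249039961}*(+1) + \frac{1587600}{249039961}*(+1) = -\frac{1}{4} (each basis 2-blade squares to minus the product of its generators' squares); cross terms between blades sharing an index anticommute and cancel. So B^2 = -\frac{1}{4}.
Answer: rotation, certificate B^2 = -\frac{1}{4}. Check the certificate: B^2 = -\frac{1}{4}, and that sign is decisive whatever form B takes.


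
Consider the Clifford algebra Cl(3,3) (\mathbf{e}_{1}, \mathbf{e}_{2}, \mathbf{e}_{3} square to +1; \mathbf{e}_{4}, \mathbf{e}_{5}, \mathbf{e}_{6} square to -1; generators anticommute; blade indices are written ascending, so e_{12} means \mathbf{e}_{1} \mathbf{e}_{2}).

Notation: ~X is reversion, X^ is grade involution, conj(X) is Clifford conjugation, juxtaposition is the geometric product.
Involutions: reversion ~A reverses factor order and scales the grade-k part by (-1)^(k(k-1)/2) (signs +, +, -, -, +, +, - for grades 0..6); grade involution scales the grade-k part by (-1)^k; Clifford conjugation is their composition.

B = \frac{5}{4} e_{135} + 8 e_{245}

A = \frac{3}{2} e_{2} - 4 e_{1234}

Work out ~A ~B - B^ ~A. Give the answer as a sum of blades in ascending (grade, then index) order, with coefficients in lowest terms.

first term: -12 e_{45} - 32 e_{135} + 5 e_{245} + \frac{15}{8} e_{1235}
second term: -12 e_{45} - 32 e_{135} + 5 e_{245} - \frac{15}{8} e_{1235}
Answer: \frac{15}{4} e_{1235}


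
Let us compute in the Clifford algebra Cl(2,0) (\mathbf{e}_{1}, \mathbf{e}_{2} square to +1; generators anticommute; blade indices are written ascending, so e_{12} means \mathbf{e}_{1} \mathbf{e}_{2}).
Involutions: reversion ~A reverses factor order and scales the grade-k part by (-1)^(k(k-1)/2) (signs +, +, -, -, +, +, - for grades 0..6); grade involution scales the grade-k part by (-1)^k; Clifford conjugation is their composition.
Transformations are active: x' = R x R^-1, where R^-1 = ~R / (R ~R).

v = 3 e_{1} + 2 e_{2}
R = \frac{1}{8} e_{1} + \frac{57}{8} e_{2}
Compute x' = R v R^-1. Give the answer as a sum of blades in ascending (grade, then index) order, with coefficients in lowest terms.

~R = \frac{1}{8} e_{1} + \frac{57}{8} e_{2}, and R ~R = \frac{1625}{32}, so R^-1 = ~R / (\frac{1625}{32}).
R v = \frac{117}{8} - \frac{169}{8} e_{12}
Answer: -\frac{366}{125} e_{1} + \frac{263}{125} e_{2}


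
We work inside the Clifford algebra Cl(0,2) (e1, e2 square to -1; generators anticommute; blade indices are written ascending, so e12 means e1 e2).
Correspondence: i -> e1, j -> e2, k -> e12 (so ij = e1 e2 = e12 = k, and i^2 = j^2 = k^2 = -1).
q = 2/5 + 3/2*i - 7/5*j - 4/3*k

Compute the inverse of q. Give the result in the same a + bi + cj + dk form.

In blades: q = 2/5 + 3/2*e1 - 7/5*e2 - 4/3*e12.
With qbar = 2/5 - 3/2*e1 + 7/5*e2 + 4/3*e12 (scalar fixed, mapped units negated), q qbar = 5533/900 (the sum of squared coefficients), so q^-1 = qbar / (5533/900) = 360/5533 - 1350/5533*e1 + 1260/5533*e2 + 1200/5533*e12; translating back:
Answer: 360/5533 - 1350/5533*i + 1260/5533*j + 1200/5533*k


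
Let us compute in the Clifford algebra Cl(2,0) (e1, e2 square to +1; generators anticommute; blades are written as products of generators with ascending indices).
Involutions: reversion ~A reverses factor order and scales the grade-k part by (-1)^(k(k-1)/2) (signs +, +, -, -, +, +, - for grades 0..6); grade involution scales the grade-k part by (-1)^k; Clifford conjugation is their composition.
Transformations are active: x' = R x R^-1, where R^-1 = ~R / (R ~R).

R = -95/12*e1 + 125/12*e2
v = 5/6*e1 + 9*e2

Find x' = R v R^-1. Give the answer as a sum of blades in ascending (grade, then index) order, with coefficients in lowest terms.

~R = -95/12*e1 + 125/12*e2, and R ~R = 12325/72, so R^-1 = ~R / (12325/72).
R v = 6275/72 - 5755/72*e1 e2
Answer: -4385/493*e1 + 4753/2958*e2


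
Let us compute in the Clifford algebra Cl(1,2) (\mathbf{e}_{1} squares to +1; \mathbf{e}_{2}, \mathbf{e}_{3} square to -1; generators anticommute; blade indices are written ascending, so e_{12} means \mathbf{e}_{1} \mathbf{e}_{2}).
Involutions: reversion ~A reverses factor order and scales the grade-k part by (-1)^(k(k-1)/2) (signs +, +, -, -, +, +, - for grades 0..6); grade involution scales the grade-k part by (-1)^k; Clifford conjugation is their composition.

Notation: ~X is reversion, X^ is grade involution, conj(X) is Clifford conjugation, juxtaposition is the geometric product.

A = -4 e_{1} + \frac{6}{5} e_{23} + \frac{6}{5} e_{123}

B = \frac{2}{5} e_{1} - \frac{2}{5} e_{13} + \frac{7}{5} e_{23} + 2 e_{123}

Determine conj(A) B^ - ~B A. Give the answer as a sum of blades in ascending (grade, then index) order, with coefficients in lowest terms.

first term: \frac{62}{25} - \frac{102}{25} e_{1} + \frac{12}{25} e_{2} - \frac{8}{5} e_{3} - \frac{12}{25} e_{12} - \frac{212}{25} e_{23} + \frac{152}{25} e_{123}
second term: \frac{62}{25} + \frac{102}{25} e_{1} - \frac{12}{25} e_{2} + \frac{8}{5} e_{3} + \frac{12}{25} e_{12} + \frac{212}{25} e_{23} + \frac{152}{25} e_{123}
Answer: -\frac{204}{25} e_{1} + \frac{24}{25} e_{2} - \frac{16}{5} e_{3} - \frac{24}{25} e_{12} - \frac{424}{25} e_{23}


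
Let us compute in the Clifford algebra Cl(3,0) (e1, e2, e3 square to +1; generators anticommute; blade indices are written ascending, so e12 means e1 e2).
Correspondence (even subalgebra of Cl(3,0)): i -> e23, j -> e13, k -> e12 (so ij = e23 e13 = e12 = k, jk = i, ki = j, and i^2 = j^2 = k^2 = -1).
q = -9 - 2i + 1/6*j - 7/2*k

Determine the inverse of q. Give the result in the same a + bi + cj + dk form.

In blades: q = -9 - 7/2*e12 + 1/6*e13 - 2*e23.
With qbar = -9 + 7/2*e12 - 1/6*e13 + 2*e23 (scalar fixed, mapped units negated), q qbar = 1751/18 (the sum of squared coefficients), so q^-1 = qbar / (1751/18) = -162/1751 + 63/1751*e12 - 3/1751*e13 + 36/1751*e23; translating back:
Answer: -162/1751 + 36/1751*i - 3/1751*j + 63/1751*k


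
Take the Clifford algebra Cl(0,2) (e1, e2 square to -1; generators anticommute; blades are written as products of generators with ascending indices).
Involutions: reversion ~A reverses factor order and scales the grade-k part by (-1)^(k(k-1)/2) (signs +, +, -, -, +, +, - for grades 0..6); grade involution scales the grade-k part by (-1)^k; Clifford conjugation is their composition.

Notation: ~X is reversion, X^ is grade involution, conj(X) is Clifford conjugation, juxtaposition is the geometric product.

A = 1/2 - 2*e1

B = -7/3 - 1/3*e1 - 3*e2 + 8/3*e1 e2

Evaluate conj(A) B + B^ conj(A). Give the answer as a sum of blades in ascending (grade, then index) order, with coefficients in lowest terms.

first term: -1/2 - 29/6*e1 - 41/6*e2 - 14/3*e1 e2
second term: -11/6 - 9/2*e1 + 41/6*e2 - 14/3*e1 e2
Answer: -7/3 - 28/3*e1 - 28/3*e1 e2


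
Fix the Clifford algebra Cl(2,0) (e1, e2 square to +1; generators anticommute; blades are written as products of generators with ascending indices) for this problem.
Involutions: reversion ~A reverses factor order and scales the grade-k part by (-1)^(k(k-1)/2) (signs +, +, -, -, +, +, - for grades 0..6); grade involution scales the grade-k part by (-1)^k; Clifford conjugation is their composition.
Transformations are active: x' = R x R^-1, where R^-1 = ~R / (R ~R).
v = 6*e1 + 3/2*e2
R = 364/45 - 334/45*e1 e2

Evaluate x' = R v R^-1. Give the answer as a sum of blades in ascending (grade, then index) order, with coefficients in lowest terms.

~R = 364/45 + 334/45*e1 e2, and R ~R = 244052/2025, so R^-1 = ~R / (244052/2025).
R v = 187/5*e1 + 170/3*e2
Answer: -3516/3589*e1 + 43833/7178*e2


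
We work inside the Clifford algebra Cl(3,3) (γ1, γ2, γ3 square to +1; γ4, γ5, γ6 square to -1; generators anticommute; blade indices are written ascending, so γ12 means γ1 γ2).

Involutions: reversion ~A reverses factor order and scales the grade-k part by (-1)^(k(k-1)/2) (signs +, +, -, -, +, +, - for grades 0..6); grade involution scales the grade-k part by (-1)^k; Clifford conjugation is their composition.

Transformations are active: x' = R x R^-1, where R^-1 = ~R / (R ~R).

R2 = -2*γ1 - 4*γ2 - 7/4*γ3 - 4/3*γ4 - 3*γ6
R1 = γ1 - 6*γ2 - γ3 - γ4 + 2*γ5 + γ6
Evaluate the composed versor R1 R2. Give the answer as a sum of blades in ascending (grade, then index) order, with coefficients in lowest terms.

Distribute over the terms of R2 (each basis-blade product reordered to ascending indices, repeated generators contracted through their squares):
R1 (-2*γ1) = -2 - 12*γ12 - 2*γ13 - 2*γ14 + 4*γ15 + 2*γ16
R1 (-4*γ2) = 24 - 4*γ12 - 4*γ23 - 4*γ24 + 8*γ25 + 4*γ26
R1 (-7/4*γ3) = 7/4 - 7/4*γ13 + 21/2*γ23 - 7/4*γ34 + 7/2*γ35 + 7/4*γ36
R1 (-4/3*γ4) = -4/3 - 4/3*γ14 + 8*γ24 + 4/3*γ34 + 8/3*γ45 + 4/3*γ46
R1 (-3*γ6) = 3 - 3*γ16 + 18*γ26 + 3*γ36 + 3*γ46 - 6*γ56
Summing the partial products and collecting blades:
Answer: 305/12 - 16*γ12 - 15/4*γ13 - 10/3*γ14 + 4*γ15 - γ16 + 13/2*γ23 + 4*γ24 + 8*γ25 + 22*γ26 - 5/12*γ34 + 7/2*γ35 + 19/4*γ36 + 8/3*γ45 + 13/3*γ46 - 6*γ56


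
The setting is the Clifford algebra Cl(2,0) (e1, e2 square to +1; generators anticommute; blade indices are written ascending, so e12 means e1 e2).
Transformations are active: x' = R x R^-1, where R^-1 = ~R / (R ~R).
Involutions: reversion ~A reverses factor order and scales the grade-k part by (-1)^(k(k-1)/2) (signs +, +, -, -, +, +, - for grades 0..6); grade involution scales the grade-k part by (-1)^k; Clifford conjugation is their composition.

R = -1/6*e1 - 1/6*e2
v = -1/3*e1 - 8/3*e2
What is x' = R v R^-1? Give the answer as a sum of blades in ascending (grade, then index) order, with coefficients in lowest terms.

~R = -1/6*e1 - 1/6*e2, and R ~R = 1/18, so R^-1 = ~R / (1/18).
R v = 1/2 + 7/18*e12
Answer: -8/3*e1 - 1/3*e2


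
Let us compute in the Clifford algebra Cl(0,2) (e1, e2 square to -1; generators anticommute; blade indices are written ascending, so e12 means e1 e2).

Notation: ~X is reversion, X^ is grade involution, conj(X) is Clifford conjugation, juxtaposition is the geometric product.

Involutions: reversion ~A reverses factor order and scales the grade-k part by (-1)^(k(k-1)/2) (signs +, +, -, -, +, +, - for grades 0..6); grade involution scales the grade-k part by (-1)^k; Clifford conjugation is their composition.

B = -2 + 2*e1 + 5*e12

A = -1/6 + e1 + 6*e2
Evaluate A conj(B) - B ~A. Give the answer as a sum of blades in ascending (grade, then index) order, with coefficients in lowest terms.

first term: 7/3 - 95/3*e1 - 7*e2 + 77/6*e12
second term: -5/3 - 97/3*e1 - 7*e2 + 67/6*e12
Answer: 4 + 2/3*e1 + 5/3*e12


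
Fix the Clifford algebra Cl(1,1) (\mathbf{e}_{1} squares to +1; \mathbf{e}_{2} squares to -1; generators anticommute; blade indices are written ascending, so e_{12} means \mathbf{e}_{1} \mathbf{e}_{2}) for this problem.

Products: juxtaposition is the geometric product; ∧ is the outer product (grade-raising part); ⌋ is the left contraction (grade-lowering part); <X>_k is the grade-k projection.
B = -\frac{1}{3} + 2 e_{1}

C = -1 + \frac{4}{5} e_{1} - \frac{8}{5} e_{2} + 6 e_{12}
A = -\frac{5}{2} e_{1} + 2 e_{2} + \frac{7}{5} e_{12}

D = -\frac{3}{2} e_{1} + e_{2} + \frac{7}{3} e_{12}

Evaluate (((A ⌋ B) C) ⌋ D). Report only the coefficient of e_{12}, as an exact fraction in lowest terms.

step 1: -5
step 2: 5 - 4 e_{1} + 8 e_{2} - 30 e_{12}
step 3: -72 + \frac{67}{6} e_{1} - \frac{13}{3} e_{2} + \frac{35}{3} e_{12}
Answer: \frac{35}{3}


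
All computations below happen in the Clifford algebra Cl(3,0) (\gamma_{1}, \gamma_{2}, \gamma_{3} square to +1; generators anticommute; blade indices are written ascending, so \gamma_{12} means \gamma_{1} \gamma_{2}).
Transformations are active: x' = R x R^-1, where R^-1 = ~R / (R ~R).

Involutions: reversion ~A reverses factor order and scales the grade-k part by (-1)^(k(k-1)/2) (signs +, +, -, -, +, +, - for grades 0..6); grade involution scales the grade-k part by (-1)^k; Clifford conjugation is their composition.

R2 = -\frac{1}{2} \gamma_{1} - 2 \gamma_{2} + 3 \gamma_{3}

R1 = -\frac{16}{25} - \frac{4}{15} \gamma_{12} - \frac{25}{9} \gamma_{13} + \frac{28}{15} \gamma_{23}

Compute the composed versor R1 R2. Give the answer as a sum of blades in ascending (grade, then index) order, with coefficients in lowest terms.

Distribute over the terms of R2 (each basis-blade product reordered to ascending indices, repeated generators contracted through their squares):
R1 (-\frac{1}{2} \gamma_{1}) = \frac{8}{25} \gamma_{1} - \frac{2}{15} \gamma_{2} - \frac{25}{18} \gamma_{3} - \frac{14}{15} \gamma_{123}
R1 (-2 \gamma_{2}) = \frac{8}{15} \gamma_{1} + \frac{32}{25} \gamma_{2} + \frac{56}{15} \gamma_{3} - \frac{50}{9} \gamma_{123}
R1 (3 \gamma_{3}) = -\frac{25}{3} \gamma_{1} + \frac{28}{5} \gamma_{2} - \frac{48}{25} \gamma_{3} - \frac{4}{5} \gamma_{123}
Summing the partial products and collecting blades:
Answer: -\frac{187}{25} \gamma_{1} + \frac{506}{75} \gamma_{2} + \frac{191}{450} \gamma_{3} - \frac{328}{45} \gamma_{123}


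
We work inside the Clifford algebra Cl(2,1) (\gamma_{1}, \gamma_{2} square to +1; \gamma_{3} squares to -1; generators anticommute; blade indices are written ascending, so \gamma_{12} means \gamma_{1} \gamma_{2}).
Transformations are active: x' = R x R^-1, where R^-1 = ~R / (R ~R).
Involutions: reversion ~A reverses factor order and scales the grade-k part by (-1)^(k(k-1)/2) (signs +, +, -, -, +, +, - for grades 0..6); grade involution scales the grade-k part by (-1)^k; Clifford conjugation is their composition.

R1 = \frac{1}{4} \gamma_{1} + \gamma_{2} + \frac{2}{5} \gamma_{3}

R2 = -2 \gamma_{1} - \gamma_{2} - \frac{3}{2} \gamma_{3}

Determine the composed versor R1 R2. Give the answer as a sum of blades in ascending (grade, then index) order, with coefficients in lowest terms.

Distribute over the terms of R1 (each basis-blade product reordered to ascending indices, repeated generators contracted through their squares):
(\frac{1}{4} \gamma_{1}) R2 = -\frac{1}{2} - \frac{1}{4} \gamma_{12} - \frac{3}{8} \gamma_{13}
(\gamma_{2}) R2 = -1 + 2 \gamma_{12} - \frac{3}{2} \gamma_{23}
(\frac{2}{5} \gamma_{3}) R2 = \frac{3}{5} + \frac{4}{5} \gamma_{13} + \frac{2}{5} \gamma_{23}
Summing the partial products and collecting blades:
Answer: -\frac{9}{10} + \frac{7}{4} \gamma_{12} + \frac{17}{40} \gamma_{13} - \frac{11}{10} \gamma_{23}
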